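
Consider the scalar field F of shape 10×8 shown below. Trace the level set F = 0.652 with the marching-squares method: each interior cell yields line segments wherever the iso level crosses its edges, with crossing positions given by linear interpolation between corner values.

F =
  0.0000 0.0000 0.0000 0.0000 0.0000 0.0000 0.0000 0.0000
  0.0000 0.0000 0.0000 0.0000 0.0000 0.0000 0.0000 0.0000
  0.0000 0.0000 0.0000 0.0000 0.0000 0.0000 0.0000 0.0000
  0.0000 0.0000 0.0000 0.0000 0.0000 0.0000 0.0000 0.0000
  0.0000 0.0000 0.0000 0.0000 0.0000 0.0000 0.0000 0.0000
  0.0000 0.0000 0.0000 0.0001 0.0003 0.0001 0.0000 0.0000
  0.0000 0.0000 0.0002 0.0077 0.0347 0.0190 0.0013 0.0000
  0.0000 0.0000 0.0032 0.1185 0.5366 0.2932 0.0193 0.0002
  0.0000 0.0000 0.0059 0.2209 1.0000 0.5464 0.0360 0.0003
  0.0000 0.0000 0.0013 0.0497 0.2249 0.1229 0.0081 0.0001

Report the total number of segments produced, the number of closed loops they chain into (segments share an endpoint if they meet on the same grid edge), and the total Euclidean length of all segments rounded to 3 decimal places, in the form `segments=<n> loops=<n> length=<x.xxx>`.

segments=4 loops=1 length=3.470

cell (7,3): code 0100 → (7.249,4.000)–(8.000,3.553)
cell (7,4): code 1000 → (8.000,4.767)–(7.249,4.000)
cell (8,3): code 0010 → (8.000,3.553)–(8.449,4.000)
cell (8,4): code 0001 → (8.449,4.000)–(8.000,4.767)
total: 4 segments, chained into 1 closed loop(s), length Σ = 3.469567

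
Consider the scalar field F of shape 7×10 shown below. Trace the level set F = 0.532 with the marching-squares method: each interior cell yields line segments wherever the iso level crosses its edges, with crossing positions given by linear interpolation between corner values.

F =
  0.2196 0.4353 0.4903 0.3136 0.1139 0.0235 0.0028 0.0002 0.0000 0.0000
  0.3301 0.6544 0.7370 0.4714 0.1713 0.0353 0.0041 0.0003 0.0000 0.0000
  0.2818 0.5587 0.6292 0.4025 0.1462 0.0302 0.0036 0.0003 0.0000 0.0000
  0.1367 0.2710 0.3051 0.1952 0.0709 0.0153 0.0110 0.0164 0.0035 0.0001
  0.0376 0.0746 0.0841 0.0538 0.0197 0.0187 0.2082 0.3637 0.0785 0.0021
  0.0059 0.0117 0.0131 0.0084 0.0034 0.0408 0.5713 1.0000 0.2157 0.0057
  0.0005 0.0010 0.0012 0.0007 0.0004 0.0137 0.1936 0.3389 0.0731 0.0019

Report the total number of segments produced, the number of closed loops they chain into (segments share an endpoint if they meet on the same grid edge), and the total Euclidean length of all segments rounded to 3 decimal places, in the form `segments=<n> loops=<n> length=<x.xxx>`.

segments=14 loops=2 length=11.099

cell (0,0): code 0100 → (0.441,1.000)–(1.000,0.623)
cell (0,1): code 1100 → (0.169,2.000)–(0.441,1.000)
cell (0,2): code 1000 → (1.000,2.772)–(0.169,2.000)
cell (1,0): code 0110 → (1.000,0.623)–(2.000,0.904)
cell (1,2): code 1001 → (2.000,2.429)–(1.000,2.772)
cell (2,0): code 0010 → (2.000,0.904)–(2.093,1.000)
cell (2,1): code 0011 → (2.093,1.000)–(2.300,2.000)
cell (2,2): code 0001 → (2.300,2.000)–(2.000,2.429)
cell (4,5): code 0100 → (4.892,6.000)–(5.000,5.926)
cell (4,6): code 1100 → (4.264,7.000)–(4.892,6.000)
cell (4,7): code 1000 → (5.000,7.597)–(4.264,7.000)
cell (5,5): code 0010 → (5.000,5.926)–(5.104,6.000)
cell (5,6): code 0011 → (5.104,6.000)–(5.708,7.000)
cell (5,7): code 0001 → (5.708,7.000)–(5.000,7.597)
total: 14 segments, chained into 2 closed loop(s), length Σ = 11.099461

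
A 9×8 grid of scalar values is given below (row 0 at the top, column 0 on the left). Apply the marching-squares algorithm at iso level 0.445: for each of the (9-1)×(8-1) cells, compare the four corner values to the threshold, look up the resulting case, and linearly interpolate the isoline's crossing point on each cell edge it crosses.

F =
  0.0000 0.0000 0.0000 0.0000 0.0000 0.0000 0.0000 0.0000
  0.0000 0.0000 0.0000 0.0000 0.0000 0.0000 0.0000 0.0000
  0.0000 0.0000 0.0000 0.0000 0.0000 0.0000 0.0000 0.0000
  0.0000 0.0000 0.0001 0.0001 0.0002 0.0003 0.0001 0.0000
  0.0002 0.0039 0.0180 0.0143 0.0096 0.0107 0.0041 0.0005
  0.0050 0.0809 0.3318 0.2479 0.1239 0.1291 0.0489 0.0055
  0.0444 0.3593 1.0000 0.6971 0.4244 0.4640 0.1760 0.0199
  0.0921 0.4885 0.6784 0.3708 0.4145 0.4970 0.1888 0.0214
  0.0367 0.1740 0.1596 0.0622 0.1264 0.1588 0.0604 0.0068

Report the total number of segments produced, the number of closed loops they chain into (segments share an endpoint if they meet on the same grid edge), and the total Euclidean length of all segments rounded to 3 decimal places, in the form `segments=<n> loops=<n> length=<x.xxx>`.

cell (5,1): code 0100 → (5.169,2.000)–(6.000,1.134)
cell (5,2): code 1100 → (5.439,3.000)–(5.169,2.000)
cell (5,3): code 1000 → (6.000,3.924)–(5.439,3.000)
cell (5,4): code 0100 → (5.943,5.000)–(6.000,4.520)
cell (5,5): code 1000 → (6.000,5.066)–(5.943,5.000)
cell (6,0): code 0100 → (6.663,1.000)–(7.000,0.890)
cell (6,1): code 1110 → (6.000,1.134)–(6.663,1.000)
cell (6,2): code 1011 → (7.000,2.759)–(6.773,3.000)
cell (6,3): code 0001 → (6.773,3.000)–(6.000,3.924)
cell (6,4): code 0110 → (6.000,4.520)–(7.000,4.370)
cell (6,5): code 1001 → (7.000,5.169)–(6.000,5.066)
cell (7,0): code 0010 → (7.000,0.890)–(7.138,1.000)
cell (7,1): code 0011 → (7.138,1.000)–(7.450,2.000)
cell (7,2): code 0001 → (7.450,2.000)–(7.000,2.759)
cell (7,4): code 0010 → (7.000,4.370)–(7.154,5.000)
cell (7,5): code 0001 → (7.154,5.000)–(7.000,5.169)
total: 16 segments, chained into 2 closed loop(s), length Σ = 11.454149

segments=16 loops=2 length=11.454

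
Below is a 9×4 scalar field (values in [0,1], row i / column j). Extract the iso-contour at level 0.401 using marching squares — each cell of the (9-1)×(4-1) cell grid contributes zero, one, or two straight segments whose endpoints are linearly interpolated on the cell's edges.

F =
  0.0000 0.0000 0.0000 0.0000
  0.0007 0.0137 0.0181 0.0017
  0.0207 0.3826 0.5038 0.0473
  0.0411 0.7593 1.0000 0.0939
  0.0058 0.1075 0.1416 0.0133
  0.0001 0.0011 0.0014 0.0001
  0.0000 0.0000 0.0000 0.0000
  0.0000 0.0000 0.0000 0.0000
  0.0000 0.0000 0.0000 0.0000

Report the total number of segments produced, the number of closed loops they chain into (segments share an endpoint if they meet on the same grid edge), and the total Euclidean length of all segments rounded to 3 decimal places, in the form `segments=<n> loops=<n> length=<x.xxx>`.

cell (1,1): code 0100 → (1.788,2.000)–(2.000,1.152)
cell (1,2): code 1000 → (2.000,2.225)–(1.788,2.000)
cell (2,0): code 0100 → (2.049,1.000)–(3.000,0.501)
cell (2,1): code 1110 → (2.000,1.152)–(2.049,1.000)
cell (2,2): code 1001 → (3.000,2.661)–(2.000,2.225)
cell (3,0): code 0010 → (3.000,0.501)–(3.550,1.000)
cell (3,1): code 0011 → (3.550,1.000)–(3.698,2.000)
cell (3,2): code 0001 → (3.698,2.000)–(3.000,2.661)
total: 8 segments, chained into 1 closed loop(s), length Σ = 6.222110

segments=8 loops=1 length=6.222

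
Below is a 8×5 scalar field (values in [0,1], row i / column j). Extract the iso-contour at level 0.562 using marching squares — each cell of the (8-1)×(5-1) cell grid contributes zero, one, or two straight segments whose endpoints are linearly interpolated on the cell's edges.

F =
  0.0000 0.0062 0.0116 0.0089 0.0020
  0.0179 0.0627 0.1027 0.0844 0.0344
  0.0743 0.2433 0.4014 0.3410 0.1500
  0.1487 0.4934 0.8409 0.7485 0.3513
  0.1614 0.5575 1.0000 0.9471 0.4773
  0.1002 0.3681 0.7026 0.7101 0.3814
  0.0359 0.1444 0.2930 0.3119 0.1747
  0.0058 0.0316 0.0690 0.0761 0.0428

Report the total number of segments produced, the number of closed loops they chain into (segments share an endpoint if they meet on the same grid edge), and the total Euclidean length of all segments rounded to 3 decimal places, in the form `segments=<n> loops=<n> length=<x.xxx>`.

cell (2,1): code 0100 → (2.365,2.000)–(3.000,1.197)
cell (2,2): code 1100 → (2.542,3.000)–(2.365,2.000)
cell (2,3): code 1000 → (3.000,3.470)–(2.542,3.000)
cell (3,1): code 0110 → (3.000,1.197)–(4.000,1.010)
cell (3,3): code 1001 → (4.000,3.820)–(3.000,3.470)
cell (4,1): code 0110 → (4.000,1.010)–(5.000,1.580)
cell (4,3): code 1001 → (5.000,3.451)–(4.000,3.820)
cell (5,1): code 0010 → (5.000,1.580)–(5.343,2.000)
cell (5,2): code 0011 → (5.343,2.000)–(5.372,3.000)
cell (5,3): code 0001 → (5.372,3.000)–(5.000,3.451)
total: 10 segments, chained into 1 closed loop(s), length Σ = 9.115377

segments=10 loops=1 length=9.115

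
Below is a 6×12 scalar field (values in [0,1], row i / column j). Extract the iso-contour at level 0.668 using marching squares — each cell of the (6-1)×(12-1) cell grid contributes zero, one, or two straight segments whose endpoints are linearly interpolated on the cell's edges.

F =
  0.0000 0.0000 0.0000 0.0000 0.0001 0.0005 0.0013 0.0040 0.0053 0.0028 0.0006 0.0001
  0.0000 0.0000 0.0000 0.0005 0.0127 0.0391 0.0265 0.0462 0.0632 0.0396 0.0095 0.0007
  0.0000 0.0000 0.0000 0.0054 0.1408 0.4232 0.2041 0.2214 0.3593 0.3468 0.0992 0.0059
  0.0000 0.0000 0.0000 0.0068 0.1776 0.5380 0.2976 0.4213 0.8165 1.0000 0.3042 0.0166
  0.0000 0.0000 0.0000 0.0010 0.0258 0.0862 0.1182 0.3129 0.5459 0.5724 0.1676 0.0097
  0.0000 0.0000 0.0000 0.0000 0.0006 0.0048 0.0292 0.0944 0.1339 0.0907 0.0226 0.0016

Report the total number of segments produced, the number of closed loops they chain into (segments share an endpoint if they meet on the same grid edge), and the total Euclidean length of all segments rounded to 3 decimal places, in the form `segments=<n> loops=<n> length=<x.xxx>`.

cell (2,7): code 0100 → (2.675,8.000)–(3.000,7.624)
cell (2,8): code 1100 → (2.492,9.000)–(2.675,8.000)
cell (2,9): code 1000 → (3.000,9.477)–(2.492,9.000)
cell (3,7): code 0010 → (3.000,7.624)–(3.549,8.000)
cell (3,8): code 0011 → (3.549,8.000)–(3.776,9.000)
cell (3,9): code 0001 → (3.776,9.000)–(3.000,9.477)
total: 6 segments, chained into 1 closed loop(s), length Σ = 4.812517

segments=6 loops=1 length=4.813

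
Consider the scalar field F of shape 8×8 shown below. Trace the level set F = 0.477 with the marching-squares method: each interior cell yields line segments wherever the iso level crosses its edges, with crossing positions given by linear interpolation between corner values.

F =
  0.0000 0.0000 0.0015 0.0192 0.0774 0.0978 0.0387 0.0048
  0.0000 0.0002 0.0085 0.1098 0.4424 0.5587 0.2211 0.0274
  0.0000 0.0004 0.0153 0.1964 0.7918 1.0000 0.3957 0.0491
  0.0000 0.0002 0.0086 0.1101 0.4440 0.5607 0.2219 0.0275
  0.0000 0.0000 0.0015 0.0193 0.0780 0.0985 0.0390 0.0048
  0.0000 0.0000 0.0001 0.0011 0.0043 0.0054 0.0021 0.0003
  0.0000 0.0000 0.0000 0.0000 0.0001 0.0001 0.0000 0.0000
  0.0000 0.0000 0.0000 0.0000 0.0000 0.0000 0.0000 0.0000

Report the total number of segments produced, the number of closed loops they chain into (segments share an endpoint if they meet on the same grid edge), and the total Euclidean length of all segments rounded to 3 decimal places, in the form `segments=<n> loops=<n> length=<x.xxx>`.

segments=10 loops=1 length=7.129

cell (0,4): code 0100 → (0.823,5.000)–(1.000,4.298)
cell (0,5): code 1000 → (1.000,5.242)–(0.823,5.000)
cell (1,3): code 0100 → (1.099,4.000)–(2.000,3.471)
cell (1,4): code 1110 → (1.000,4.298)–(1.099,4.000)
cell (1,5): code 1001 → (2.000,5.865)–(1.000,5.242)
cell (2,3): code 0010 → (2.000,3.471)–(2.905,4.000)
cell (2,4): code 0111 → (2.905,4.000)–(3.000,4.283)
cell (2,5): code 1001 → (3.000,5.247)–(2.000,5.865)
cell (3,4): code 0010 → (3.000,4.283)–(3.181,5.000)
cell (3,5): code 0001 → (3.181,5.000)–(3.000,5.247)
total: 10 segments, chained into 1 closed loop(s), length Σ = 7.129444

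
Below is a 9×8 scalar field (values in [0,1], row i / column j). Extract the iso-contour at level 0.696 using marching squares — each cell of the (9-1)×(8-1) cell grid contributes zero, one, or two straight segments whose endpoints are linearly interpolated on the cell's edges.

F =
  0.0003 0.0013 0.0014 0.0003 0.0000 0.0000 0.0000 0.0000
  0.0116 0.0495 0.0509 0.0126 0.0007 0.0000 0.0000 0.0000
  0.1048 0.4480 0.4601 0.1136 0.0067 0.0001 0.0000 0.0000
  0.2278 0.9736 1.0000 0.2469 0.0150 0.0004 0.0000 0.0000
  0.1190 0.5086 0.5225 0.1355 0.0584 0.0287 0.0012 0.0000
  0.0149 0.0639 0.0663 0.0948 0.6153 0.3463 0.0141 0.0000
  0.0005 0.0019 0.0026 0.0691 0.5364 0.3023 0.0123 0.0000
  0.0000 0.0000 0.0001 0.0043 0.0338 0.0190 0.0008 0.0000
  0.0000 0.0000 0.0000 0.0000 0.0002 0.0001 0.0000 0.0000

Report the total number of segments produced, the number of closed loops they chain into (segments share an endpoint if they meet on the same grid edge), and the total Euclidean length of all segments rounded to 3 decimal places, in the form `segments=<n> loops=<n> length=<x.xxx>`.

segments=6 loops=1 length=4.798

cell (2,0): code 0100 → (2.472,1.000)–(3.000,0.628)
cell (2,1): code 1100 → (2.437,2.000)–(2.472,1.000)
cell (2,2): code 1000 → (3.000,2.404)–(2.437,2.000)
cell (3,0): code 0010 → (3.000,0.628)–(3.597,1.000)
cell (3,1): code 0011 → (3.597,1.000)–(3.637,2.000)
cell (3,2): code 0001 → (3.637,2.000)–(3.000,2.404)
total: 6 segments, chained into 1 closed loop(s), length Σ = 4.797705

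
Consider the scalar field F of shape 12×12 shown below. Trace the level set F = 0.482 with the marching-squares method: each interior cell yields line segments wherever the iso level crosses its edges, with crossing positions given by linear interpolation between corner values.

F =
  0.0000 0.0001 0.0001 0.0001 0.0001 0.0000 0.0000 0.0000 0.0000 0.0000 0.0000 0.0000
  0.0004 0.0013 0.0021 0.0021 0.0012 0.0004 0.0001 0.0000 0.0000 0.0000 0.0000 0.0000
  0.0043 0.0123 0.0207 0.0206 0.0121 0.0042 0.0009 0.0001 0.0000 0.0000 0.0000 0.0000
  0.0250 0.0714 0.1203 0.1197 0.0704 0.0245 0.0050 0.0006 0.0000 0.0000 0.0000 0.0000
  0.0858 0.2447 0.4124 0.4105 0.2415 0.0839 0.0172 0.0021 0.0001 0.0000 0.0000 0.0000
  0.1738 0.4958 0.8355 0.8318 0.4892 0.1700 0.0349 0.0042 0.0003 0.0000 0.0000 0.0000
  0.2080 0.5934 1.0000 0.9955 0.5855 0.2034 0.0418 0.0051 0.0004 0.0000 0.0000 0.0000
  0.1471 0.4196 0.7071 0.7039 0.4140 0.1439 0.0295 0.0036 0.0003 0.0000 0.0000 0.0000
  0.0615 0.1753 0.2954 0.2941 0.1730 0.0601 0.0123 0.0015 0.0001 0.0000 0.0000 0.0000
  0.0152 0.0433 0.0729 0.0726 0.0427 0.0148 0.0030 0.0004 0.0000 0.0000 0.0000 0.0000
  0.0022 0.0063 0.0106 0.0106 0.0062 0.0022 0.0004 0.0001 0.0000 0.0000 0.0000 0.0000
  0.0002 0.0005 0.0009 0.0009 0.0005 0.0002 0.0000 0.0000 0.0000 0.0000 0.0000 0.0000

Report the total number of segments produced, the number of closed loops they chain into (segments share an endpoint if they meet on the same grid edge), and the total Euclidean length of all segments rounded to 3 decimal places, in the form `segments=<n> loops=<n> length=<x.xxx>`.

cell (4,0): code 0100 → (4.945,1.000)–(5.000,0.957)
cell (4,1): code 1100 → (4.165,2.000)–(4.945,1.000)
cell (4,2): code 1100 → (4.170,3.000)–(4.165,2.000)
cell (4,3): code 1100 → (4.971,4.000)–(4.170,3.000)
cell (4,4): code 1000 → (5.000,4.023)–(4.971,4.000)
cell (5,0): code 0110 → (5.000,0.957)–(6.000,0.711)
cell (5,4): code 1001 → (6.000,4.271)–(5.000,4.023)
cell (6,0): code 0010 → (6.000,0.711)–(6.641,1.000)
cell (6,1): code 0111 → (6.641,1.000)–(7.000,1.217)
cell (6,3): code 1011 → (7.000,3.765)–(6.603,4.000)
cell (6,4): code 0001 → (6.603,4.000)–(6.000,4.271)
cell (7,1): code 0010 → (7.000,1.217)–(7.547,2.000)
cell (7,2): code 0011 → (7.547,2.000)–(7.541,3.000)
cell (7,3): code 0001 → (7.541,3.000)–(7.000,3.765)
total: 14 segments, chained into 1 closed loop(s), length Σ = 10.854114

segments=14 loops=1 length=10.854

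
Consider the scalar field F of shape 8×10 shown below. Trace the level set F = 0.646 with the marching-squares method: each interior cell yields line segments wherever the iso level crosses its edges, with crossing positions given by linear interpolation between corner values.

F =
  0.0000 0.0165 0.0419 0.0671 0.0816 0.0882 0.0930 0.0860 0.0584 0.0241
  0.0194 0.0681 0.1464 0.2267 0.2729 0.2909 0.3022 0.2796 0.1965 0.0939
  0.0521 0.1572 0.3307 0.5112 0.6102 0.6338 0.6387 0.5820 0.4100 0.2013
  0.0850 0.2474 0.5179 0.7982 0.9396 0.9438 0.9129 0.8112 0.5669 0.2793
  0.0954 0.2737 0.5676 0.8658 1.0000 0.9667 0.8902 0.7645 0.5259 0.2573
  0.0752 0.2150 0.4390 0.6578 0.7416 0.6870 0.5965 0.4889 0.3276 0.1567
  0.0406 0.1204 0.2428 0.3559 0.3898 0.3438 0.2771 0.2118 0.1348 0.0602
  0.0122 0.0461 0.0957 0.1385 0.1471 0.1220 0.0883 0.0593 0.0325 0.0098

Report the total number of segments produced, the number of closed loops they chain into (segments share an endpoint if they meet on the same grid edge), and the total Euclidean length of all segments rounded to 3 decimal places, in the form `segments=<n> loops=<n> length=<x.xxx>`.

segments=16 loops=1 length=13.970

cell (2,2): code 0100 → (2.470,3.000)–(3.000,2.457)
cell (2,3): code 1100 → (2.109,4.000)–(2.470,3.000)
cell (2,4): code 1100 → (2.039,5.000)–(2.109,4.000)
cell (2,5): code 1100 → (2.027,6.000)–(2.039,5.000)
cell (2,6): code 1100 → (2.279,7.000)–(2.027,6.000)
cell (2,7): code 1000 → (3.000,7.676)–(2.279,7.000)
cell (3,2): code 0110 → (3.000,2.457)–(4.000,2.263)
cell (3,7): code 1001 → (4.000,7.497)–(3.000,7.676)
cell (4,2): code 0110 → (4.000,2.263)–(5.000,2.946)
cell (4,5): code 1011 → (5.000,5.453)–(4.831,6.000)
cell (4,6): code 0011 → (4.831,6.000)–(4.430,7.000)
cell (4,7): code 0001 → (4.430,7.000)–(4.000,7.497)
cell (5,2): code 0010 → (5.000,2.946)–(5.039,3.000)
cell (5,3): code 0011 → (5.039,3.000)–(5.272,4.000)
cell (5,4): code 0011 → (5.272,4.000)–(5.119,5.000)
cell (5,5): code 0001 → (5.119,5.000)–(5.000,5.453)
total: 16 segments, chained into 1 closed loop(s), length Σ = 13.970313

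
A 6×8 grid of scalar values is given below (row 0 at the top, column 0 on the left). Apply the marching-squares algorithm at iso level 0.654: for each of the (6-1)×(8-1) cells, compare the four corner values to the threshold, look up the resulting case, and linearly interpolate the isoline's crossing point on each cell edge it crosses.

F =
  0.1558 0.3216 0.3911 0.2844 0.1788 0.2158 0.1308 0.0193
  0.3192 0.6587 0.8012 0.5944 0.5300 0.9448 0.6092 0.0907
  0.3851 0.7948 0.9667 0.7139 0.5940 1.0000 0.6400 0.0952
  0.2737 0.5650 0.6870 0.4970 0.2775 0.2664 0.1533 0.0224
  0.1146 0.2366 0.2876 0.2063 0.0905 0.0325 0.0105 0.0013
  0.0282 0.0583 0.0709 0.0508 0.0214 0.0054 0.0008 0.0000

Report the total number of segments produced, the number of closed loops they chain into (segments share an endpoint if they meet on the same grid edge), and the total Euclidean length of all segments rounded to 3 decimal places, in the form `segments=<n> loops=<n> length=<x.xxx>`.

segments=18 loops=2 length=13.705

cell (0,0): code 0100 → (0.986,1.000)–(1.000,0.986)
cell (0,1): code 1100 → (0.641,2.000)–(0.986,1.000)
cell (0,2): code 1000 → (1.000,2.712)–(0.641,2.000)
cell (0,4): code 0100 → (0.601,5.000)–(1.000,4.299)
cell (0,5): code 1000 → (1.000,5.867)–(0.601,5.000)
cell (1,0): code 0110 → (1.000,0.986)–(2.000,0.656)
cell (1,2): code 1101 → (1.499,3.000)–(1.000,2.712)
cell (1,3): code 1000 → (2.000,3.500)–(1.499,3.000)
cell (1,4): code 0110 → (1.000,4.299)–(2.000,4.148)
cell (1,5): code 1001 → (2.000,5.961)–(1.000,5.867)
cell (2,0): code 0010 → (2.000,0.656)–(2.613,1.000)
cell (2,1): code 0111 → (2.613,1.000)–(3.000,1.730)
cell (2,2): code 1011 → (3.000,2.174)–(2.276,3.000)
cell (2,3): code 0001 → (2.276,3.000)–(2.000,3.500)
cell (2,4): code 0010 → (2.000,4.148)–(2.472,5.000)
cell (2,5): code 0001 → (2.472,5.000)–(2.000,5.961)
cell (3,1): code 0010 → (3.000,1.730)–(3.083,2.000)
cell (3,2): code 0001 → (3.083,2.000)–(3.000,2.174)
total: 18 segments, chained into 2 closed loop(s), length Σ = 13.705310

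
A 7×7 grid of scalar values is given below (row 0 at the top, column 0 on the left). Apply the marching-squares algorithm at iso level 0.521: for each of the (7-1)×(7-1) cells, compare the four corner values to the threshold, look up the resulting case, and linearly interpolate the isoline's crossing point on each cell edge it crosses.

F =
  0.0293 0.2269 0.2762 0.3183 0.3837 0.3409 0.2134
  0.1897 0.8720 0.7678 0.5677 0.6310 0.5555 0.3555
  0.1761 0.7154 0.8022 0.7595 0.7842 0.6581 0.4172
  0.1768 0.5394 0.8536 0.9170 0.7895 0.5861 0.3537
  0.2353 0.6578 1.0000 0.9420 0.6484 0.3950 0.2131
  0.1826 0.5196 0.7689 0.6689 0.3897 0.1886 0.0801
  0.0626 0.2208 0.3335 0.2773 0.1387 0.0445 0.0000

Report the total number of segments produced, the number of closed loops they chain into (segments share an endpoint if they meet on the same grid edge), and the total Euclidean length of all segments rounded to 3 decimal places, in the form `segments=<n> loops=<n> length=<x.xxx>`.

cell (0,0): code 0100 → (0.456,1.000)–(1.000,0.486)
cell (0,1): code 1100 → (0.498,2.000)–(0.456,1.000)
cell (0,2): code 1100 → (0.813,3.000)–(0.498,2.000)
cell (0,3): code 1100 → (0.555,4.000)–(0.813,3.000)
cell (0,4): code 1100 → (0.839,5.000)–(0.555,4.000)
cell (0,5): code 1000 → (1.000,5.172)–(0.839,5.000)
cell (1,0): code 0110 → (1.000,0.486)–(2.000,0.640)
cell (1,5): code 1001 → (2.000,5.569)–(1.000,5.172)
cell (2,0): code 0110 → (2.000,0.640)–(3.000,0.949)
cell (2,5): code 1001 → (3.000,5.280)–(2.000,5.569)
cell (3,0): code 0110 → (3.000,0.949)–(4.000,0.676)
cell (3,4): code 1011 → (4.000,4.503)–(3.341,5.000)
cell (3,5): code 0001 → (3.341,5.000)–(3.000,5.280)
cell (4,0): code 0010 → (4.000,0.676)–(4.990,1.000)
cell (4,1): code 0111 → (4.990,1.000)–(5.000,1.006)
cell (4,3): code 1011 → (5.000,3.530)–(4.492,4.000)
cell (4,4): code 0001 → (4.492,4.000)–(4.000,4.503)
cell (5,1): code 0010 → (5.000,1.006)–(5.569,2.000)
cell (5,2): code 0011 → (5.569,2.000)–(5.378,3.000)
cell (5,3): code 0001 → (5.378,3.000)–(5.000,3.530)
total: 20 segments, chained into 1 closed loop(s), length Σ = 16.848243

segments=20 loops=1 length=16.848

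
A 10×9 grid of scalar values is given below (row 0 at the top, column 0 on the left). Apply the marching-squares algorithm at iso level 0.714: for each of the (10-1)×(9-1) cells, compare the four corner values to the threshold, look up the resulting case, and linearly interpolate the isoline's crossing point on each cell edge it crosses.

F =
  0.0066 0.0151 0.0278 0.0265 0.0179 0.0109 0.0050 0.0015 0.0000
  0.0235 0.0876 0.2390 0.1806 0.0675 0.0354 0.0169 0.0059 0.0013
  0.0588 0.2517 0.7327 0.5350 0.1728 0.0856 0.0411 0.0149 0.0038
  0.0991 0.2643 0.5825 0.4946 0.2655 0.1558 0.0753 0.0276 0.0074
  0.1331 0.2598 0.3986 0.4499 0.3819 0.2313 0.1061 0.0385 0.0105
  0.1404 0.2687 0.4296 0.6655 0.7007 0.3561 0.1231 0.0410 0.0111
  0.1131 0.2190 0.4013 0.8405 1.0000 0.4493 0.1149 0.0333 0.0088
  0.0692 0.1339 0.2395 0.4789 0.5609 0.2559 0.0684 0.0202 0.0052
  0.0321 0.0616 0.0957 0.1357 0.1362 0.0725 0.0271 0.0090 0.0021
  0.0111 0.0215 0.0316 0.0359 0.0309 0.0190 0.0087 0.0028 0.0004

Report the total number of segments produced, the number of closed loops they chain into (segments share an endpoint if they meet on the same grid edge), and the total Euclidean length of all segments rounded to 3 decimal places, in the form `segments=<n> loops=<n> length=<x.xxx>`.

cell (1,1): code 0100 → (1.962,2.000)–(2.000,1.961)
cell (1,2): code 1000 → (2.000,2.095)–(1.962,2.000)
cell (2,1): code 0010 → (2.000,1.961)–(2.125,2.000)
cell (2,2): code 0001 → (2.125,2.000)–(2.000,2.095)
cell (5,2): code 0100 → (5.277,3.000)–(6.000,2.712)
cell (5,3): code 1100 → (5.044,4.000)–(5.277,3.000)
cell (5,4): code 1000 → (6.000,4.519)–(5.044,4.000)
cell (6,2): code 0010 → (6.000,2.712)–(6.350,3.000)
cell (6,3): code 0011 → (6.350,3.000)–(6.651,4.000)
cell (6,4): code 0001 → (6.651,4.000)–(6.000,4.519)
total: 10 segments, chained into 2 closed loop(s), length Σ = 5.666014

segments=10 loops=2 length=5.666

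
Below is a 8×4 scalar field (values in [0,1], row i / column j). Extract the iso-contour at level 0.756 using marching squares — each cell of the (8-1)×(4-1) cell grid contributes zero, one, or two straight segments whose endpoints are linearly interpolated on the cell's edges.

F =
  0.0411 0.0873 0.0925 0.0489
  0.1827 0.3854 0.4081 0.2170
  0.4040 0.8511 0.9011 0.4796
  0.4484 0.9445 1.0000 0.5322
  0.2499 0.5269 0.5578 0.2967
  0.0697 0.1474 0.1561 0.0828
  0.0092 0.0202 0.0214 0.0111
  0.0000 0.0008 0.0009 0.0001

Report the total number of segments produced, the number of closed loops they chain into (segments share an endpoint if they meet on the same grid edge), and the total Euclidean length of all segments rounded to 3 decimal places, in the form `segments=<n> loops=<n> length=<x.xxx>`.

cell (1,0): code 0100 → (1.796,1.000)–(2.000,0.787)
cell (1,1): code 1100 → (1.706,2.000)–(1.796,1.000)
cell (1,2): code 1000 → (2.000,2.344)–(1.706,2.000)
cell (2,0): code 0110 → (2.000,0.787)–(3.000,0.620)
cell (2,2): code 1001 → (3.000,2.522)–(2.000,2.344)
cell (3,0): code 0010 → (3.000,0.620)–(3.451,1.000)
cell (3,1): code 0011 → (3.451,1.000)–(3.552,2.000)
cell (3,2): code 0001 → (3.552,2.000)–(3.000,2.522)
total: 8 segments, chained into 1 closed loop(s), length Σ = 6.135663

segments=8 loops=1 length=6.136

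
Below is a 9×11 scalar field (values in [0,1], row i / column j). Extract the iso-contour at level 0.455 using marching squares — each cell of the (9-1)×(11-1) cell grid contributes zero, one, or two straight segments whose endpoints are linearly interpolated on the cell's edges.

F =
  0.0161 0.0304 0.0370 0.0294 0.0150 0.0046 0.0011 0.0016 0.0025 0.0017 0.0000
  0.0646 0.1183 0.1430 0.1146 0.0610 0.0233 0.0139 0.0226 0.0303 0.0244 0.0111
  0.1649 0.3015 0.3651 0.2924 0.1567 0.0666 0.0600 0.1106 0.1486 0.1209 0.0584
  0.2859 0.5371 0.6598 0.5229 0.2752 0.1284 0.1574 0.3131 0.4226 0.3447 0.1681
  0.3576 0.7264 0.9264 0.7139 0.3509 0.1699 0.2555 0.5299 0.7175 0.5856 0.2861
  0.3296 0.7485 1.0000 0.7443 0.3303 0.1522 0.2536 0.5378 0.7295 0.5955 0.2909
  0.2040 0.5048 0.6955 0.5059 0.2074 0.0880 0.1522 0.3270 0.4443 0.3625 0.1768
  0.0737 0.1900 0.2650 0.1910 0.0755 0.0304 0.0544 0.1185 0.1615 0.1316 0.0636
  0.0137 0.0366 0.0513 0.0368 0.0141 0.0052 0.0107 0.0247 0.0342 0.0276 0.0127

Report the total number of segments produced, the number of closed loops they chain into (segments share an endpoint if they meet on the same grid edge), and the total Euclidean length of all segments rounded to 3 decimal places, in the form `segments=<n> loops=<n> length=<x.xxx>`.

cell (2,0): code 0100 → (2.652,1.000)–(3.000,0.673)
cell (2,1): code 1100 → (2.305,2.000)–(2.652,1.000)
cell (2,2): code 1100 → (2.705,3.000)–(2.305,2.000)
cell (2,3): code 1000 → (3.000,3.274)–(2.705,3.000)
cell (3,0): code 0110 → (3.000,0.673)–(4.000,0.264)
cell (3,3): code 1001 → (4.000,3.713)–(3.000,3.274)
cell (3,6): code 0100 → (3.655,7.000)–(4.000,6.727)
cell (3,7): code 1100 → (3.110,8.000)–(3.655,7.000)
cell (3,8): code 1100 → (3.458,9.000)–(3.110,8.000)
cell (3,9): code 1000 → (4.000,9.436)–(3.458,9.000)
cell (4,0): code 0110 → (4.000,0.264)–(5.000,0.299)
cell (4,3): code 1001 → (5.000,3.699)–(4.000,3.713)
cell (4,6): code 0110 → (4.000,6.727)–(5.000,6.709)
cell (4,9): code 1001 → (5.000,9.461)–(4.000,9.436)
cell (5,0): code 0110 → (5.000,0.299)–(6.000,0.834)
cell (5,3): code 1001 → (6.000,3.171)–(5.000,3.699)
cell (5,6): code 0010 → (5.000,6.709)–(5.393,7.000)
cell (5,7): code 0011 → (5.393,7.000)–(5.962,8.000)
cell (5,8): code 0011 → (5.962,8.000)–(5.603,9.000)
cell (5,9): code 0001 → (5.603,9.000)–(5.000,9.461)
cell (6,0): code 0010 → (6.000,0.834)–(6.158,1.000)
cell (6,1): code 0011 → (6.158,1.000)–(6.559,2.000)
cell (6,2): code 0011 → (6.559,2.000)–(6.162,3.000)
cell (6,3): code 0001 → (6.162,3.000)–(6.000,3.171)
total: 24 segments, chained into 2 closed loop(s), length Σ = 20.866981

segments=24 loops=2 length=20.867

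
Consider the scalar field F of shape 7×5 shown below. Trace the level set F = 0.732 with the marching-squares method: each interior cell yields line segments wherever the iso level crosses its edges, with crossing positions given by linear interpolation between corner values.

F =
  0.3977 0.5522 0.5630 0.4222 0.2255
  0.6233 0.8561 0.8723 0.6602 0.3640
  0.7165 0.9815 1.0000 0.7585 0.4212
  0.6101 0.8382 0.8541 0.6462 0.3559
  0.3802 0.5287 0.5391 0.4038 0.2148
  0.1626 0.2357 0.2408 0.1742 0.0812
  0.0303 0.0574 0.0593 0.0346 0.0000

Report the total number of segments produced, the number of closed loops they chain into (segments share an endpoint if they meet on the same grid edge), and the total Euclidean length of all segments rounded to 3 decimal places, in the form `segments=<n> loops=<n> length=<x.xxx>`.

segments=12 loops=1 length=9.148

cell (0,0): code 0100 → (0.592,1.000)–(1.000,0.467)
cell (0,1): code 1100 → (0.546,2.000)–(0.592,1.000)
cell (0,2): code 1000 → (1.000,2.661)–(0.546,2.000)
cell (1,0): code 0110 → (1.000,0.467)–(2.000,0.058)
cell (1,2): code 1101 → (1.730,3.000)–(1.000,2.661)
cell (1,3): code 1000 → (2.000,3.079)–(1.730,3.000)
cell (2,0): code 0110 → (2.000,0.058)–(3.000,0.534)
cell (2,2): code 1011 → (3.000,2.587)–(2.236,3.000)
cell (2,3): code 0001 → (2.236,3.000)–(2.000,3.079)
cell (3,0): code 0010 → (3.000,0.534)–(3.343,1.000)
cell (3,1): code 0011 → (3.343,1.000)–(3.388,2.000)
cell (3,2): code 0001 → (3.388,2.000)–(3.000,2.587)
total: 12 segments, chained into 1 closed loop(s), length Σ = 9.148234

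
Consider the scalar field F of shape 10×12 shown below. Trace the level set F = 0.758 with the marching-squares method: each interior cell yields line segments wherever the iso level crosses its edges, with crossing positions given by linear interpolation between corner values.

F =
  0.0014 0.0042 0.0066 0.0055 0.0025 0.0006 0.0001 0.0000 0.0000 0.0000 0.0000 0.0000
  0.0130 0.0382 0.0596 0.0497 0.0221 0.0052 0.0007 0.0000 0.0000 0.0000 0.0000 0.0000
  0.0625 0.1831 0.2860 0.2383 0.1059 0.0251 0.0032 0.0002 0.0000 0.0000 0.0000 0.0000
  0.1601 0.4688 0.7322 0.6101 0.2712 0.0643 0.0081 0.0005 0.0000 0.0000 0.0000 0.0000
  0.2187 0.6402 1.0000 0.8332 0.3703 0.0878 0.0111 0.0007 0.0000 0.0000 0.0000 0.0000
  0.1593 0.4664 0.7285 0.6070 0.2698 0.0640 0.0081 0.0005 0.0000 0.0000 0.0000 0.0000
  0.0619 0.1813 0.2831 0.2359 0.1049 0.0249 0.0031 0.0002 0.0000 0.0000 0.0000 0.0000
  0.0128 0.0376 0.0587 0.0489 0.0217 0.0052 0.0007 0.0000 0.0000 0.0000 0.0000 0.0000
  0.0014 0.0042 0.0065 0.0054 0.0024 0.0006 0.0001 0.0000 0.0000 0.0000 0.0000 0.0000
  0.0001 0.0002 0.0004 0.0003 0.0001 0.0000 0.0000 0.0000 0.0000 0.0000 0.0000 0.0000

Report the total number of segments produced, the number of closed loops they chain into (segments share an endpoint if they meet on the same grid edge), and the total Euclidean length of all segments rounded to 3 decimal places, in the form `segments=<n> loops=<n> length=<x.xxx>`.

segments=6 loops=1 length=5.282

cell (3,1): code 0100 → (3.096,2.000)–(4.000,1.327)
cell (3,2): code 1100 → (3.663,3.000)–(3.096,2.000)
cell (3,3): code 1000 → (4.000,3.162)–(3.663,3.000)
cell (4,1): code 0010 → (4.000,1.327)–(4.891,2.000)
cell (4,2): code 0011 → (4.891,2.000)–(4.332,3.000)
cell (4,3): code 0001 → (4.332,3.000)–(4.000,3.162)
total: 6 segments, chained into 1 closed loop(s), length Σ = 5.282267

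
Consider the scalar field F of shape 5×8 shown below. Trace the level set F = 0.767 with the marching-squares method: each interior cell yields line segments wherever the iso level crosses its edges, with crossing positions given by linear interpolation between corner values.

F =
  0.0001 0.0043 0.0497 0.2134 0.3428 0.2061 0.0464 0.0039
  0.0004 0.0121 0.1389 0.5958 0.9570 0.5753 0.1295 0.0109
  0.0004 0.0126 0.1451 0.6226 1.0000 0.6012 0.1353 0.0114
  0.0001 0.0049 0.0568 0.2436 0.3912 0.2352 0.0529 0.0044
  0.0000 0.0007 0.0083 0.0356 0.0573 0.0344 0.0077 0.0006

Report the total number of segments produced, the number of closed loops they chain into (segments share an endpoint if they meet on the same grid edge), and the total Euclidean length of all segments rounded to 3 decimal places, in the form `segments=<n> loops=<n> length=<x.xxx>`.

segments=6 loops=1 length=4.629

cell (0,3): code 0100 → (0.691,4.000)–(1.000,3.474)
cell (0,4): code 1000 → (1.000,4.498)–(0.691,4.000)
cell (1,3): code 0110 → (1.000,3.474)–(2.000,3.383)
cell (1,4): code 1001 → (2.000,4.584)–(1.000,4.498)
cell (2,3): code 0010 → (2.000,3.383)–(2.383,4.000)
cell (2,4): code 0001 → (2.383,4.000)–(2.000,4.584)
total: 6 segments, chained into 1 closed loop(s), length Σ = 4.629036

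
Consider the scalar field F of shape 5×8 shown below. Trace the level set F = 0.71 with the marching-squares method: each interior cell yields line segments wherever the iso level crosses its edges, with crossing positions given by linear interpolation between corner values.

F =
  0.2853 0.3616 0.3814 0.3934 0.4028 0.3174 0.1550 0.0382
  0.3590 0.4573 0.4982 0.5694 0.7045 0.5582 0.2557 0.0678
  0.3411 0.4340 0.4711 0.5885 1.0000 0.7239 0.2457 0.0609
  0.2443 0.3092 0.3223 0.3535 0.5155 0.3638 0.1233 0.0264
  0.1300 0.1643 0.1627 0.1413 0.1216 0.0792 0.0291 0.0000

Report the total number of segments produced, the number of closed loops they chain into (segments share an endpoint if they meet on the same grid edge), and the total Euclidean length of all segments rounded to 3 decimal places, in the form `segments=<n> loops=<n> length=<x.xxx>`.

cell (1,3): code 0100 → (1.019,4.000)–(2.000,3.295)
cell (1,4): code 1100 → (1.916,5.000)–(1.019,4.000)
cell (1,5): code 1000 → (2.000,5.029)–(1.916,5.000)
cell (2,3): code 0010 → (2.000,3.295)–(2.599,4.000)
cell (2,4): code 0011 → (2.599,4.000)–(2.039,5.000)
cell (2,5): code 0001 → (2.039,5.000)–(2.000,5.029)
total: 6 segments, chained into 1 closed loop(s), length Σ = 4.759729

segments=6 loops=1 length=4.760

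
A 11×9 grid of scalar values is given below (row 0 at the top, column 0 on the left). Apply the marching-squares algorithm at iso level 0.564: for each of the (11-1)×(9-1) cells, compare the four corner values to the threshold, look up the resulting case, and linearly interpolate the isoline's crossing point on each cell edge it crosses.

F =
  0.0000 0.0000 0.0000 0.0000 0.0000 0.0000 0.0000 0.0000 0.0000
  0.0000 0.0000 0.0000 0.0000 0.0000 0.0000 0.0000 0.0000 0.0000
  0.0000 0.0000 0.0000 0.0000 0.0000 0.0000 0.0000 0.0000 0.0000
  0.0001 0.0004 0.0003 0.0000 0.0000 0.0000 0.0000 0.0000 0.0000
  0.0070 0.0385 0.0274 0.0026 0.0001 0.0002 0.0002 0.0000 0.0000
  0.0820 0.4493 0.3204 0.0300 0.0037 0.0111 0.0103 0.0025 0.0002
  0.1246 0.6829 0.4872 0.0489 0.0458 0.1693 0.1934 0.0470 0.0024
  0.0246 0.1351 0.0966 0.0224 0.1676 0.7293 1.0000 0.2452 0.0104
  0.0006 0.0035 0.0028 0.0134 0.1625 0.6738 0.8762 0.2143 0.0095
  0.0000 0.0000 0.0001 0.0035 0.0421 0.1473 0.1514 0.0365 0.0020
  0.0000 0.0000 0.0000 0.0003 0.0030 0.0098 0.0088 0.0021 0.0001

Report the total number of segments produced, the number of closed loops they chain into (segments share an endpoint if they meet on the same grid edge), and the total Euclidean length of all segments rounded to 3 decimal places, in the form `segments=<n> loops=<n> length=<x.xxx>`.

segments=12 loops=2 length=8.502

cell (5,0): code 0100 → (5.491,1.000)–(6.000,0.787)
cell (5,1): code 1000 → (6.000,1.608)–(5.491,1.000)
cell (6,0): code 0010 → (6.000,0.787)–(6.217,1.000)
cell (6,1): code 0001 → (6.217,1.000)–(6.000,1.608)
cell (6,4): code 0100 → (6.705,5.000)–(7.000,4.706)
cell (6,5): code 1100 → (6.459,6.000)–(6.705,5.000)
cell (6,6): code 1000 → (7.000,6.578)–(6.459,6.000)
cell (7,4): code 0110 → (7.000,4.706)–(8.000,4.785)
cell (7,6): code 1001 → (8.000,6.472)–(7.000,6.578)
cell (8,4): code 0010 → (8.000,4.785)–(8.209,5.000)
cell (8,5): code 0011 → (8.209,5.000)–(8.431,6.000)
cell (8,6): code 0001 → (8.431,6.000)–(8.000,6.472)
total: 12 segments, chained into 2 closed loop(s), length Σ = 8.502421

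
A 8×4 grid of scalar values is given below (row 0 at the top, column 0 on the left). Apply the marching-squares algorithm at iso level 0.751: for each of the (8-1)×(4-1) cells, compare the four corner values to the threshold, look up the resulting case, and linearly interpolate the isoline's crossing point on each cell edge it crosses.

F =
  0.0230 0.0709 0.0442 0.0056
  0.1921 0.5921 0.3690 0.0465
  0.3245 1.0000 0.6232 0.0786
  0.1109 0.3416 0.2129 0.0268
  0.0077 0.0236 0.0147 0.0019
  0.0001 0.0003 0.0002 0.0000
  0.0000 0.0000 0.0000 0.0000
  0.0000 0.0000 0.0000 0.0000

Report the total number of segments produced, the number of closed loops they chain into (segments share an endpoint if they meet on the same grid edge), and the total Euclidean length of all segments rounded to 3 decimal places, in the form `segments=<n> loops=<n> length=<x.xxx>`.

segments=4 loops=1 length=2.902

cell (1,0): code 0100 → (1.390,1.000)–(2.000,0.631)
cell (1,1): code 1000 → (2.000,1.661)–(1.390,1.000)
cell (2,0): code 0010 → (2.000,0.631)–(2.378,1.000)
cell (2,1): code 0001 → (2.378,1.000)–(2.000,1.661)
total: 4 segments, chained into 1 closed loop(s), length Σ = 2.902245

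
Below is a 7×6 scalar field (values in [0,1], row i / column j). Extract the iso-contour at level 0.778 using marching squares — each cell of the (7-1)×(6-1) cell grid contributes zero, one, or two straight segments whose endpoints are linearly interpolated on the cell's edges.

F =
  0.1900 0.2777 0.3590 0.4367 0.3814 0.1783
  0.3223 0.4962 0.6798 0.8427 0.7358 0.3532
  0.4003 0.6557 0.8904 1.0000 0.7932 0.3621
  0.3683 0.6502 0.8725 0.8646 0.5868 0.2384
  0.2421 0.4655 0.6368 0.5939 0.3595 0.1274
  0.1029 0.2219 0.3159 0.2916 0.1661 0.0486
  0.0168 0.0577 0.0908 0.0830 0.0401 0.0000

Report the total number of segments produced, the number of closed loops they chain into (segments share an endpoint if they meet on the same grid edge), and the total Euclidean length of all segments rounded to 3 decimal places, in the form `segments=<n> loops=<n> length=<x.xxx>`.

segments=12 loops=1 length=7.906

cell (0,2): code 0100 → (0.841,3.000)–(1.000,2.603)
cell (0,3): code 1000 → (1.000,3.605)–(0.841,3.000)
cell (1,1): code 0100 → (1.466,2.000)–(2.000,1.521)
cell (1,2): code 1110 → (1.000,2.603)–(1.466,2.000)
cell (1,3): code 1101 → (1.735,4.000)–(1.000,3.605)
cell (1,4): code 1000 → (2.000,4.035)–(1.735,4.000)
cell (2,1): code 0110 → (2.000,1.521)–(3.000,1.575)
cell (2,3): code 1011 → (3.000,3.312)–(2.074,4.000)
cell (2,4): code 0001 → (2.074,4.000)–(2.000,4.035)
cell (3,1): code 0010 → (3.000,1.575)–(3.401,2.000)
cell (3,2): code 0011 → (3.401,2.000)–(3.320,3.000)
cell (3,3): code 0001 → (3.320,3.000)–(3.000,3.312)
total: 12 segments, chained into 1 closed loop(s), length Σ = 7.906085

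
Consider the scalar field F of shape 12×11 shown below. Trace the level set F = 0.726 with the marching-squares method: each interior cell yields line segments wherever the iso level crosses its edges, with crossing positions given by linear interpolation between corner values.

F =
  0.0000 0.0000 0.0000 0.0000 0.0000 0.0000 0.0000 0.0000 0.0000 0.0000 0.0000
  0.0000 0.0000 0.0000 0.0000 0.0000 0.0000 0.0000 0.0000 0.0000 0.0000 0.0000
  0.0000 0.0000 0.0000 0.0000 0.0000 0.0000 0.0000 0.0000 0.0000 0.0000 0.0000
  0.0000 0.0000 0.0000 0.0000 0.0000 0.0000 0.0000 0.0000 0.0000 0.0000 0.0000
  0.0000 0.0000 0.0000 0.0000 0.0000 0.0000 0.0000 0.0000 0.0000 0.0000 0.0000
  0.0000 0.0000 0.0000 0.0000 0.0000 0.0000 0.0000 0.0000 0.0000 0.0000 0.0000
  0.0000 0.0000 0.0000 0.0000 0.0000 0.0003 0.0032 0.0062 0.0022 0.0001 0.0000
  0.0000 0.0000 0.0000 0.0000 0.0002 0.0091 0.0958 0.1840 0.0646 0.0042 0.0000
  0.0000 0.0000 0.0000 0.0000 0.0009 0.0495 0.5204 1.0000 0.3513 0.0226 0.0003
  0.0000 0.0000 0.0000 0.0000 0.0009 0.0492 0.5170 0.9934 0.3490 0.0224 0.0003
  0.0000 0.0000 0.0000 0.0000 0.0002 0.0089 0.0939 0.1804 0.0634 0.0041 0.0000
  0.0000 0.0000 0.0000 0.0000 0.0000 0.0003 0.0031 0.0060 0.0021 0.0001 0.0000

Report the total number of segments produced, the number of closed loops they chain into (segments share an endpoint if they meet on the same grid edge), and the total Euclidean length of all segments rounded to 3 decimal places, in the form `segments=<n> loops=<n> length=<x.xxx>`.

segments=6 loops=1 length=4.382

cell (7,6): code 0100 → (7.664,7.000)–(8.000,6.429)
cell (7,7): code 1000 → (8.000,7.422)–(7.664,7.000)
cell (8,6): code 0110 → (8.000,6.429)–(9.000,6.439)
cell (8,7): code 1001 → (9.000,7.415)–(8.000,7.422)
cell (9,6): code 0010 → (9.000,6.439)–(9.329,7.000)
cell (9,7): code 0001 → (9.329,7.000)–(9.000,7.415)
total: 6 segments, chained into 1 closed loop(s), length Σ = 4.382410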